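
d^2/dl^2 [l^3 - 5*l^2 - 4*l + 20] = 6*l - 10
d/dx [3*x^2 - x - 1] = 6*x - 1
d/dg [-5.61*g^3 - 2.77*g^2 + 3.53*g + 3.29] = -16.83*g^2 - 5.54*g + 3.53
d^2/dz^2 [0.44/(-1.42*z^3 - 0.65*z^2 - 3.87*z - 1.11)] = ((3.7488*z + 0.572)*(1.42*z^3 + 0.65*z^2 + 3.87*z + 1.11) - 0.44*(4.26*z^2 + 1.3*z + 3.87)*(8.52*z^2 + 2.6*z + 7.74))/(1.42*z^3 + 0.65*z^2 + 3.87*z + 1.11)^3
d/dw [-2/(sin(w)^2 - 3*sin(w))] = 2*(2*sin(w) - 3)*cos(w)/((sin(w) - 3)^2*sin(w)^2)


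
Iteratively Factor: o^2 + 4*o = (o)*(o + 4)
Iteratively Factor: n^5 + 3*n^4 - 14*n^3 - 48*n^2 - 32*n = (n - 4)*(n^4 + 7*n^3 + 14*n^2 + 8*n) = n*(n - 4)*(n^3 + 7*n^2 + 14*n + 8) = n*(n - 4)*(n + 1)*(n^2 + 6*n + 8) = n*(n - 4)*(n + 1)*(n + 2)*(n + 4)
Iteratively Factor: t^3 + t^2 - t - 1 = (t + 1)*(t^2 - 1) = (t + 1)^2*(t - 1)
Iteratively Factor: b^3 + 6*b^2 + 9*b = (b + 3)*(b^2 + 3*b) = (b + 3)^2*(b)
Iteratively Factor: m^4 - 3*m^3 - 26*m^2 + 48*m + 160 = (m + 2)*(m^3 - 5*m^2 - 16*m + 80) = (m + 2)*(m + 4)*(m^2 - 9*m + 20) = (m - 5)*(m + 2)*(m + 4)*(m - 4)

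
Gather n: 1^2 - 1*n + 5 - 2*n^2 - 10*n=-2*n^2 - 11*n + 6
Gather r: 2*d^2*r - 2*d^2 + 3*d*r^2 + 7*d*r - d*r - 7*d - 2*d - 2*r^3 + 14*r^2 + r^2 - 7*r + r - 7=-2*d^2 - 9*d - 2*r^3 + r^2*(3*d + 15) + r*(2*d^2 + 6*d - 6) - 7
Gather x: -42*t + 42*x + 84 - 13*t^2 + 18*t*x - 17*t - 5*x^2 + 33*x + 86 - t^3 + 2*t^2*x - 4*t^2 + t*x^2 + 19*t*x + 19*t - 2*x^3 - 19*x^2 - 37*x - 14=-t^3 - 17*t^2 - 40*t - 2*x^3 + x^2*(t - 24) + x*(2*t^2 + 37*t + 38) + 156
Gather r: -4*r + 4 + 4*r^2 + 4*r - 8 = 4*r^2 - 4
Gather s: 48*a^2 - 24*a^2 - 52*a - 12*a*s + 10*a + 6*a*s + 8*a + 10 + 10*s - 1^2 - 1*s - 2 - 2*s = 24*a^2 - 34*a + s*(7 - 6*a) + 7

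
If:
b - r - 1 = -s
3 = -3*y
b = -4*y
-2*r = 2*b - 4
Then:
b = 4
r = -2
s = -5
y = -1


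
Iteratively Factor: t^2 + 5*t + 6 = (t + 3)*(t + 2)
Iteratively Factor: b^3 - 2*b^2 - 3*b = (b + 1)*(b^2 - 3*b) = b*(b + 1)*(b - 3)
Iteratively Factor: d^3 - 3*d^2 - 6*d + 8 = (d - 1)*(d^2 - 2*d - 8) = (d - 4)*(d - 1)*(d + 2)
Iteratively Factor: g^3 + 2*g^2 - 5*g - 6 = (g + 1)*(g^2 + g - 6) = (g - 2)*(g + 1)*(g + 3)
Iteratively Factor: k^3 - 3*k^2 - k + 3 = (k - 1)*(k^2 - 2*k - 3) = (k - 3)*(k - 1)*(k + 1)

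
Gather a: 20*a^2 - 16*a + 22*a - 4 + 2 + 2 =20*a^2 + 6*a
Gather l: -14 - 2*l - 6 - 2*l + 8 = -4*l - 12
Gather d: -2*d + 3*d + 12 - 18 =d - 6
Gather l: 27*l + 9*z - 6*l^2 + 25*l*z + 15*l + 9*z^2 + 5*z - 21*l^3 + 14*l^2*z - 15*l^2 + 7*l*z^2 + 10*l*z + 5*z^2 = -21*l^3 + l^2*(14*z - 21) + l*(7*z^2 + 35*z + 42) + 14*z^2 + 14*z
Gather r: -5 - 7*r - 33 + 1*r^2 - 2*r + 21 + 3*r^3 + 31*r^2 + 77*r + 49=3*r^3 + 32*r^2 + 68*r + 32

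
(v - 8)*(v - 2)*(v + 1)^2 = v^4 - 8*v^3 - 3*v^2 + 22*v + 16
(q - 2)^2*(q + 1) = q^3 - 3*q^2 + 4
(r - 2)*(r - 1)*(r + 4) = r^3 + r^2 - 10*r + 8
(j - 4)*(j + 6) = j^2 + 2*j - 24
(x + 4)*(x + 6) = x^2 + 10*x + 24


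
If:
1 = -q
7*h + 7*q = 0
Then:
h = 1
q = -1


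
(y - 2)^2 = y^2 - 4*y + 4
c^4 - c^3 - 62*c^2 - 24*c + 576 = (c - 8)*(c - 3)*(c + 4)*(c + 6)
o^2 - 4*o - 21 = (o - 7)*(o + 3)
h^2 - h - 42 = (h - 7)*(h + 6)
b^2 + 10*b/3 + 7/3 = (b + 1)*(b + 7/3)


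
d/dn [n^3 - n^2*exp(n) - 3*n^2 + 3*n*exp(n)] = -n^2*exp(n) + 3*n^2 + n*exp(n) - 6*n + 3*exp(n)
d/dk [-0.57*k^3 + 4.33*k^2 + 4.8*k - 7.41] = -1.71*k^2 + 8.66*k + 4.8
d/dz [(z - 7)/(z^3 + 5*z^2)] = (z*(z + 5) - (z - 7)*(3*z + 10))/(z^3*(z + 5)^2)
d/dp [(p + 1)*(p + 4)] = 2*p + 5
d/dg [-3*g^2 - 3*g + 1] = -6*g - 3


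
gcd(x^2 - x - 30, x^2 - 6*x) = x - 6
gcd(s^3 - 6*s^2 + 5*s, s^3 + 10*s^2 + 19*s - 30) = s - 1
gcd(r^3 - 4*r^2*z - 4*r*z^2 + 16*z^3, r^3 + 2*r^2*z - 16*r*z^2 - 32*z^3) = -r^2 + 2*r*z + 8*z^2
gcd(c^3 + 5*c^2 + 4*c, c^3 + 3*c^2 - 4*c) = c^2 + 4*c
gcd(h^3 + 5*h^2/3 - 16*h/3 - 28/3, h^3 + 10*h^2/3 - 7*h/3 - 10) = h + 2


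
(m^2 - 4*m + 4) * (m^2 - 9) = m^4 - 4*m^3 - 5*m^2 + 36*m - 36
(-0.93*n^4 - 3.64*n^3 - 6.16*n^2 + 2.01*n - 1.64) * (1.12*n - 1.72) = -1.0416*n^5 - 2.4772*n^4 - 0.638400000000001*n^3 + 12.8464*n^2 - 5.294*n + 2.8208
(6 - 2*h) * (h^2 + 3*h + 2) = -2*h^3 + 14*h + 12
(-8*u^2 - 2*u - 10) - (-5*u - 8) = -8*u^2 + 3*u - 2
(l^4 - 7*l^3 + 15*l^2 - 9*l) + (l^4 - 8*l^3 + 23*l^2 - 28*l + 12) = 2*l^4 - 15*l^3 + 38*l^2 - 37*l + 12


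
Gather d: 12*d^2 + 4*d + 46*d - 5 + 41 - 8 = 12*d^2 + 50*d + 28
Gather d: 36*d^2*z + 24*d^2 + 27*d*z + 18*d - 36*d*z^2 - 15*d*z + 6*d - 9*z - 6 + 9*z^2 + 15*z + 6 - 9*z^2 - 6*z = d^2*(36*z + 24) + d*(-36*z^2 + 12*z + 24)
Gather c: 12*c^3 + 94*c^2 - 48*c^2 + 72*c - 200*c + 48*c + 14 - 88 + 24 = 12*c^3 + 46*c^2 - 80*c - 50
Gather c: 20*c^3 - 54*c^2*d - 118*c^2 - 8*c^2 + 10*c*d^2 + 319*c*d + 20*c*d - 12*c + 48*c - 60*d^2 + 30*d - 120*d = 20*c^3 + c^2*(-54*d - 126) + c*(10*d^2 + 339*d + 36) - 60*d^2 - 90*d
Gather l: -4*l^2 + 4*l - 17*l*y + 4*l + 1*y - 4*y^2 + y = -4*l^2 + l*(8 - 17*y) - 4*y^2 + 2*y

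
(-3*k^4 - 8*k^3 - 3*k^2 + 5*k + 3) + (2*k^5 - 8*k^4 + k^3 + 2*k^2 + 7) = 2*k^5 - 11*k^4 - 7*k^3 - k^2 + 5*k + 10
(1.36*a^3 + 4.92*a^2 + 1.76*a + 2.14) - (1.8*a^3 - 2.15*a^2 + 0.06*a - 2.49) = -0.44*a^3 + 7.07*a^2 + 1.7*a + 4.63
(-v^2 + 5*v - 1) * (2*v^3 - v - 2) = -2*v^5 + 10*v^4 - v^3 - 3*v^2 - 9*v + 2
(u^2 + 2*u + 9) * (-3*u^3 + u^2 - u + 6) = -3*u^5 - 5*u^4 - 26*u^3 + 13*u^2 + 3*u + 54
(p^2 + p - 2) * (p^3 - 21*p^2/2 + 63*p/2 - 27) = p^5 - 19*p^4/2 + 19*p^3 + 51*p^2/2 - 90*p + 54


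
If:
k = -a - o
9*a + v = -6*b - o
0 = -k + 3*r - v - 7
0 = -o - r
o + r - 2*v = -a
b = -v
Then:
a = 14/27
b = -7/27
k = 77/27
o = -91/27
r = 91/27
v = 7/27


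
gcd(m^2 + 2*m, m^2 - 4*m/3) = m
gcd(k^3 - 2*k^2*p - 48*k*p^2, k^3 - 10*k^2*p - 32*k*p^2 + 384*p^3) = -k^2 + 2*k*p + 48*p^2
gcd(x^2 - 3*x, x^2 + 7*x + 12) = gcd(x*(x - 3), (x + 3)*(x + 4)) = 1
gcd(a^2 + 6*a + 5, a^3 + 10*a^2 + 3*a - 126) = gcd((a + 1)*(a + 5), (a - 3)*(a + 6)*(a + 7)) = 1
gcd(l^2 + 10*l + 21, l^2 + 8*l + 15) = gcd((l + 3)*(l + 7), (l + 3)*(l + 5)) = l + 3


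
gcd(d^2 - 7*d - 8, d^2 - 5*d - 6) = d + 1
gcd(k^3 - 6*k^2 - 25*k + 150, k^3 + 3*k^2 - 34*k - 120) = k^2 - k - 30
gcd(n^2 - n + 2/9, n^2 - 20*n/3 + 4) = n - 2/3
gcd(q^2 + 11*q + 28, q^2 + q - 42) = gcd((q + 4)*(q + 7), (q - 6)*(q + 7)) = q + 7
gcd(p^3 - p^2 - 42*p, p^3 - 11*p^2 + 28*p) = p^2 - 7*p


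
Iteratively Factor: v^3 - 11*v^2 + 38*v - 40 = (v - 5)*(v^2 - 6*v + 8) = (v - 5)*(v - 4)*(v - 2)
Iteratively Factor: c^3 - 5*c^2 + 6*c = (c - 2)*(c^2 - 3*c) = c*(c - 2)*(c - 3)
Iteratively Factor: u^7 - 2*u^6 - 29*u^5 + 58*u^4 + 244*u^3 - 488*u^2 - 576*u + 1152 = (u + 4)*(u^6 - 6*u^5 - 5*u^4 + 78*u^3 - 68*u^2 - 216*u + 288) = (u - 2)*(u + 4)*(u^5 - 4*u^4 - 13*u^3 + 52*u^2 + 36*u - 144) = (u - 2)*(u + 3)*(u + 4)*(u^4 - 7*u^3 + 8*u^2 + 28*u - 48) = (u - 4)*(u - 2)*(u + 3)*(u + 4)*(u^3 - 3*u^2 - 4*u + 12) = (u - 4)*(u - 2)*(u + 2)*(u + 3)*(u + 4)*(u^2 - 5*u + 6) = (u - 4)*(u - 3)*(u - 2)*(u + 2)*(u + 3)*(u + 4)*(u - 2)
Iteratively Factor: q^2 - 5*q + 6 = (q - 3)*(q - 2)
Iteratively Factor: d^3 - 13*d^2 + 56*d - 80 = (d - 5)*(d^2 - 8*d + 16) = (d - 5)*(d - 4)*(d - 4)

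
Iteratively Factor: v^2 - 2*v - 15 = (v - 5)*(v + 3)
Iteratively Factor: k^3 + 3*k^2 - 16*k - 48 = (k - 4)*(k^2 + 7*k + 12) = (k - 4)*(k + 3)*(k + 4)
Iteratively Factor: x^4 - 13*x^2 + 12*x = (x - 1)*(x^3 + x^2 - 12*x) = x*(x - 1)*(x^2 + x - 12) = x*(x - 3)*(x - 1)*(x + 4)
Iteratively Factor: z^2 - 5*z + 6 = (z - 2)*(z - 3)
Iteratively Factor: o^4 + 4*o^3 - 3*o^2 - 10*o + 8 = (o + 2)*(o^3 + 2*o^2 - 7*o + 4) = (o + 2)*(o + 4)*(o^2 - 2*o + 1) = (o - 1)*(o + 2)*(o + 4)*(o - 1)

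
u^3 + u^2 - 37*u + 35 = (u - 5)*(u - 1)*(u + 7)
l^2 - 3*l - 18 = (l - 6)*(l + 3)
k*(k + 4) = k^2 + 4*k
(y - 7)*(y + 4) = y^2 - 3*y - 28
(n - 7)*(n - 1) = n^2 - 8*n + 7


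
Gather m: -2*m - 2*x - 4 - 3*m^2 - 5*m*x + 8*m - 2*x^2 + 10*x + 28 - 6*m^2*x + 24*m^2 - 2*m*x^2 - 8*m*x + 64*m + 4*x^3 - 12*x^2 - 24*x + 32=m^2*(21 - 6*x) + m*(-2*x^2 - 13*x + 70) + 4*x^3 - 14*x^2 - 16*x + 56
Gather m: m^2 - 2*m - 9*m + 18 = m^2 - 11*m + 18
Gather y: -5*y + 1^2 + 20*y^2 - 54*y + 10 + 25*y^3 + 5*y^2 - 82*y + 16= 25*y^3 + 25*y^2 - 141*y + 27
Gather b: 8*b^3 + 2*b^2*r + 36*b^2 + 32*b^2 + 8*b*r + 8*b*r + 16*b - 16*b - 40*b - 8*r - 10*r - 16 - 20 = 8*b^3 + b^2*(2*r + 68) + b*(16*r - 40) - 18*r - 36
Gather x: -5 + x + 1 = x - 4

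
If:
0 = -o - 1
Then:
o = -1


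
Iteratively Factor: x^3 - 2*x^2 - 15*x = (x - 5)*(x^2 + 3*x) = x*(x - 5)*(x + 3)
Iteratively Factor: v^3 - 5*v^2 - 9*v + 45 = (v - 5)*(v^2 - 9) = (v - 5)*(v - 3)*(v + 3)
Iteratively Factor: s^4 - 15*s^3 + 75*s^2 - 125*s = (s - 5)*(s^3 - 10*s^2 + 25*s) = s*(s - 5)*(s^2 - 10*s + 25) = s*(s - 5)^2*(s - 5)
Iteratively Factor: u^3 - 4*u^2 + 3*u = (u)*(u^2 - 4*u + 3) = u*(u - 3)*(u - 1)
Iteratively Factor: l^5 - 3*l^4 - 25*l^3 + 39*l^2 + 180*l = (l - 4)*(l^4 + l^3 - 21*l^2 - 45*l) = (l - 5)*(l - 4)*(l^3 + 6*l^2 + 9*l) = (l - 5)*(l - 4)*(l + 3)*(l^2 + 3*l) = l*(l - 5)*(l - 4)*(l + 3)*(l + 3)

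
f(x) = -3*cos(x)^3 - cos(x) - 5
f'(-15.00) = -4.03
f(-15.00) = -2.93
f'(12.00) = -3.98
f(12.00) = -7.65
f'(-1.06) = -2.75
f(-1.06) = -5.84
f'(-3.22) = 0.78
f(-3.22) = -1.03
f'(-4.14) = 3.06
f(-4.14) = -3.98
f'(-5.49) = 3.87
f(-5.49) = -6.74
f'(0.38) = 3.25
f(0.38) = -8.33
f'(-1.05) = -2.80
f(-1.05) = -5.87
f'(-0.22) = -2.09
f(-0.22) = -8.76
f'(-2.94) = -1.93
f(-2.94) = -1.20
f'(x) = 9*sin(x)*cos(x)^2 + sin(x)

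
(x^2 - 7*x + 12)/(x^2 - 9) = (x - 4)/(x + 3)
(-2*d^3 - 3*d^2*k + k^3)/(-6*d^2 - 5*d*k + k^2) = (2*d^2 + d*k - k^2)/(6*d - k)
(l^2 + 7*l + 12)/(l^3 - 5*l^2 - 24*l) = (l + 4)/(l*(l - 8))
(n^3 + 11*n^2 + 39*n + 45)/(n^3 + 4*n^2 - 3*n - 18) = (n + 5)/(n - 2)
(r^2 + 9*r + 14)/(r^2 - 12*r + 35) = (r^2 + 9*r + 14)/(r^2 - 12*r + 35)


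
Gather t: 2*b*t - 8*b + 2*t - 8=-8*b + t*(2*b + 2) - 8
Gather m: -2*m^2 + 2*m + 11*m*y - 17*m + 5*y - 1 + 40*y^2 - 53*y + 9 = -2*m^2 + m*(11*y - 15) + 40*y^2 - 48*y + 8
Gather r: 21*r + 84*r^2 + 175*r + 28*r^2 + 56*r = 112*r^2 + 252*r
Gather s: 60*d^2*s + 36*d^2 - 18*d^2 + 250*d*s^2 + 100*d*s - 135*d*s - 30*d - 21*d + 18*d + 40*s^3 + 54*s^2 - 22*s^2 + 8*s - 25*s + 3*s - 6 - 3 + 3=18*d^2 - 33*d + 40*s^3 + s^2*(250*d + 32) + s*(60*d^2 - 35*d - 14) - 6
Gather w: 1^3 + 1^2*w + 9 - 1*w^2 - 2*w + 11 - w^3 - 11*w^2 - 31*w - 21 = -w^3 - 12*w^2 - 32*w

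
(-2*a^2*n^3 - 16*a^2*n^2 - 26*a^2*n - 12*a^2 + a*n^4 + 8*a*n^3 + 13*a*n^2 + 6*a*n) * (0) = 0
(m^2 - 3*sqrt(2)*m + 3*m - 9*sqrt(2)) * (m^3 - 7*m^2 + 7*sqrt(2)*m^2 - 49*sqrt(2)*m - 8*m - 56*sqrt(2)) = m^5 - 4*m^4 + 4*sqrt(2)*m^4 - 71*m^3 - 16*sqrt(2)*m^3 - 116*sqrt(2)*m^2 + 144*m^2 - 96*sqrt(2)*m + 1218*m + 1008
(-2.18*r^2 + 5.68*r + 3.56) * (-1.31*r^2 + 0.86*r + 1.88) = 2.8558*r^4 - 9.3156*r^3 - 3.8772*r^2 + 13.74*r + 6.6928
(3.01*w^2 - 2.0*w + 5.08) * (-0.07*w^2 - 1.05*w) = -0.2107*w^4 - 3.0205*w^3 + 1.7444*w^2 - 5.334*w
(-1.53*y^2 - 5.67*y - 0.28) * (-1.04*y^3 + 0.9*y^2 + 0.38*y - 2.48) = 1.5912*y^5 + 4.5198*y^4 - 5.3932*y^3 + 1.3878*y^2 + 13.9552*y + 0.6944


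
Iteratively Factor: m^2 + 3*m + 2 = (m + 2)*(m + 1)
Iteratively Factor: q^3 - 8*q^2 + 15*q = (q - 3)*(q^2 - 5*q) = q*(q - 3)*(q - 5)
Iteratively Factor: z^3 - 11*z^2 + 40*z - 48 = (z - 4)*(z^2 - 7*z + 12) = (z - 4)*(z - 3)*(z - 4)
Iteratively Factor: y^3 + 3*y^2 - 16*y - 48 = (y - 4)*(y^2 + 7*y + 12) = (y - 4)*(y + 4)*(y + 3)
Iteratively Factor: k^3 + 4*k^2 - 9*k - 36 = (k + 4)*(k^2 - 9) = (k + 3)*(k + 4)*(k - 3)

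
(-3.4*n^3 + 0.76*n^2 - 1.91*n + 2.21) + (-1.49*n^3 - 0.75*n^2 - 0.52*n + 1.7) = -4.89*n^3 + 0.01*n^2 - 2.43*n + 3.91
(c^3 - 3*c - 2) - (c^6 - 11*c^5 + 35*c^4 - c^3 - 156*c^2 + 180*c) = -c^6 + 11*c^5 - 35*c^4 + 2*c^3 + 156*c^2 - 183*c - 2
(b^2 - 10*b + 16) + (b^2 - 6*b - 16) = 2*b^2 - 16*b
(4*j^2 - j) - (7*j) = 4*j^2 - 8*j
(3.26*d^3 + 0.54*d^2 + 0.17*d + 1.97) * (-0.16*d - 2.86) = -0.5216*d^4 - 9.41*d^3 - 1.5716*d^2 - 0.8014*d - 5.6342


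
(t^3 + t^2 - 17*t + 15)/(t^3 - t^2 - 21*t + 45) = (t - 1)/(t - 3)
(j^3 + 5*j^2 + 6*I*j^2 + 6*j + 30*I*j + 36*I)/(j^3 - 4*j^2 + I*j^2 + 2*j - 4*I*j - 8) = (j^3 + j^2*(5 + 6*I) + j*(6 + 30*I) + 36*I)/(j^3 + j^2*(-4 + I) + j*(2 - 4*I) - 8)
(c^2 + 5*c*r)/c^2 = (c + 5*r)/c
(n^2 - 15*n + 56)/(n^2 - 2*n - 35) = (n - 8)/(n + 5)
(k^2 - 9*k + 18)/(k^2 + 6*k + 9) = (k^2 - 9*k + 18)/(k^2 + 6*k + 9)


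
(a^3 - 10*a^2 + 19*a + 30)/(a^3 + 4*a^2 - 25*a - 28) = (a^2 - 11*a + 30)/(a^2 + 3*a - 28)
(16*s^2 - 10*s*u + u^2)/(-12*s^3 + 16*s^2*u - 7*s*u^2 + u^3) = (-8*s + u)/(6*s^2 - 5*s*u + u^2)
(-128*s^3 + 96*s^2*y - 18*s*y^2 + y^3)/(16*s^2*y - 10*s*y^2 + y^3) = (-8*s + y)/y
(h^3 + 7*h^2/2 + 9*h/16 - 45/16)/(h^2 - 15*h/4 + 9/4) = (4*h^2 + 17*h + 15)/(4*(h - 3))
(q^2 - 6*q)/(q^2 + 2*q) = (q - 6)/(q + 2)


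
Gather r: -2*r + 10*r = 8*r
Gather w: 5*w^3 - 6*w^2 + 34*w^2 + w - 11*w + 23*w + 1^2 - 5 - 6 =5*w^3 + 28*w^2 + 13*w - 10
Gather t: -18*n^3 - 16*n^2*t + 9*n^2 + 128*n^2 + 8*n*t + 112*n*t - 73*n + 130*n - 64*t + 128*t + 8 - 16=-18*n^3 + 137*n^2 + 57*n + t*(-16*n^2 + 120*n + 64) - 8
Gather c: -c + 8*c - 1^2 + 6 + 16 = 7*c + 21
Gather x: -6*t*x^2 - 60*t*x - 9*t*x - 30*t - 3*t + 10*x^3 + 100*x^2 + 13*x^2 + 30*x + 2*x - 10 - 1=-33*t + 10*x^3 + x^2*(113 - 6*t) + x*(32 - 69*t) - 11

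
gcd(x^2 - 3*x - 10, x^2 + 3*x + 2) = x + 2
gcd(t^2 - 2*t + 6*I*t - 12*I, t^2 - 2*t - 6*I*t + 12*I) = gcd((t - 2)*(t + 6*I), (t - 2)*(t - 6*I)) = t - 2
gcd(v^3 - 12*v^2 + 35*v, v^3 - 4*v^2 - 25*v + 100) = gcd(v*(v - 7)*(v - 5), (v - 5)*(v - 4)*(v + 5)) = v - 5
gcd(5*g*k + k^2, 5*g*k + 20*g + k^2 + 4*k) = 5*g + k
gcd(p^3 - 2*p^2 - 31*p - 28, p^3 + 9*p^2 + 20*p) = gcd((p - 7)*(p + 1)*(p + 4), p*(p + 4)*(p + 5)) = p + 4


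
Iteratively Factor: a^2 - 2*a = (a)*(a - 2)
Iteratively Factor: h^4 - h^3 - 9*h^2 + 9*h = (h - 1)*(h^3 - 9*h) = (h - 3)*(h - 1)*(h^2 + 3*h) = (h - 3)*(h - 1)*(h + 3)*(h)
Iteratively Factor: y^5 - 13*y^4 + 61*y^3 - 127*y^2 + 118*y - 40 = (y - 4)*(y^4 - 9*y^3 + 25*y^2 - 27*y + 10) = (y - 4)*(y - 2)*(y^3 - 7*y^2 + 11*y - 5) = (y - 4)*(y - 2)*(y - 1)*(y^2 - 6*y + 5) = (y - 5)*(y - 4)*(y - 2)*(y - 1)*(y - 1)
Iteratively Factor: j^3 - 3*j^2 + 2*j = (j)*(j^2 - 3*j + 2) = j*(j - 1)*(j - 2)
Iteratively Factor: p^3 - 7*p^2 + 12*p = (p)*(p^2 - 7*p + 12) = p*(p - 4)*(p - 3)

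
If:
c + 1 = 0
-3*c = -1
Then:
No Solution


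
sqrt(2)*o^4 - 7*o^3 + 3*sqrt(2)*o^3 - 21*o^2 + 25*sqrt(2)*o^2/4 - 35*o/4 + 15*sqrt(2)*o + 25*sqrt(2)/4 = (o + 5/2)*(o - 5*sqrt(2)/2)*(o - sqrt(2))*(sqrt(2)*o + sqrt(2)/2)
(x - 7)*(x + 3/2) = x^2 - 11*x/2 - 21/2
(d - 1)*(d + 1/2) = d^2 - d/2 - 1/2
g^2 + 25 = (g - 5*I)*(g + 5*I)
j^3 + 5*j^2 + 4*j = j*(j + 1)*(j + 4)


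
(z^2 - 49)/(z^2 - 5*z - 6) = (49 - z^2)/(-z^2 + 5*z + 6)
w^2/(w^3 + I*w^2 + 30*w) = w/(w^2 + I*w + 30)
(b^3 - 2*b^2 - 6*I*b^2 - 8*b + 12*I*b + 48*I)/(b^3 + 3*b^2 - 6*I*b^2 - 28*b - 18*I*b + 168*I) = (b + 2)/(b + 7)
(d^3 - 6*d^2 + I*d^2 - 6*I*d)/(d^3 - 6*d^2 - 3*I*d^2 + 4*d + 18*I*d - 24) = d/(d - 4*I)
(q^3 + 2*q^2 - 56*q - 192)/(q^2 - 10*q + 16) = (q^2 + 10*q + 24)/(q - 2)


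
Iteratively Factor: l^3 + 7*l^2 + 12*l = (l + 3)*(l^2 + 4*l) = l*(l + 3)*(l + 4)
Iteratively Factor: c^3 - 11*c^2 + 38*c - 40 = (c - 5)*(c^2 - 6*c + 8) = (c - 5)*(c - 4)*(c - 2)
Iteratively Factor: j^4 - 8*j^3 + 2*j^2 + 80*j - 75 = (j - 1)*(j^3 - 7*j^2 - 5*j + 75) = (j - 5)*(j - 1)*(j^2 - 2*j - 15) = (j - 5)^2*(j - 1)*(j + 3)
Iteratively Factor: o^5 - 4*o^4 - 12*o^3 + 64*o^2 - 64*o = (o - 2)*(o^4 - 2*o^3 - 16*o^2 + 32*o) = (o - 4)*(o - 2)*(o^3 + 2*o^2 - 8*o) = (o - 4)*(o - 2)*(o + 4)*(o^2 - 2*o) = o*(o - 4)*(o - 2)*(o + 4)*(o - 2)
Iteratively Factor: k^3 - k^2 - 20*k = (k - 5)*(k^2 + 4*k) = k*(k - 5)*(k + 4)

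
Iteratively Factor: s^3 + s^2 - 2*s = (s)*(s^2 + s - 2) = s*(s + 2)*(s - 1)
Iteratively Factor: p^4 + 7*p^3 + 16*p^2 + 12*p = (p + 3)*(p^3 + 4*p^2 + 4*p) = (p + 2)*(p + 3)*(p^2 + 2*p) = (p + 2)^2*(p + 3)*(p)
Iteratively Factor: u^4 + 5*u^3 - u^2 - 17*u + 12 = (u + 4)*(u^3 + u^2 - 5*u + 3) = (u - 1)*(u + 4)*(u^2 + 2*u - 3) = (u - 1)*(u + 3)*(u + 4)*(u - 1)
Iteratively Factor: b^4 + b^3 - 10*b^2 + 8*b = (b)*(b^3 + b^2 - 10*b + 8) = b*(b - 2)*(b^2 + 3*b - 4) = b*(b - 2)*(b - 1)*(b + 4)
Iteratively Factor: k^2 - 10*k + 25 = (k - 5)*(k - 5)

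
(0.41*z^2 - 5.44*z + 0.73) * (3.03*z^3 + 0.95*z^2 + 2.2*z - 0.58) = 1.2423*z^5 - 16.0937*z^4 - 2.0541*z^3 - 11.5123*z^2 + 4.7612*z - 0.4234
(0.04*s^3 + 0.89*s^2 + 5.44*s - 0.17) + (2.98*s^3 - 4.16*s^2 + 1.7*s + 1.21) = 3.02*s^3 - 3.27*s^2 + 7.14*s + 1.04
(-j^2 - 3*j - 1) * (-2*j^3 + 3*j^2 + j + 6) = 2*j^5 + 3*j^4 - 8*j^3 - 12*j^2 - 19*j - 6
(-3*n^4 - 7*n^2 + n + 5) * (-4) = 12*n^4 + 28*n^2 - 4*n - 20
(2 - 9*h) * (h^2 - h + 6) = -9*h^3 + 11*h^2 - 56*h + 12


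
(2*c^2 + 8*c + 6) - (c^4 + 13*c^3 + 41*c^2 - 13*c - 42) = -c^4 - 13*c^3 - 39*c^2 + 21*c + 48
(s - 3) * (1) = s - 3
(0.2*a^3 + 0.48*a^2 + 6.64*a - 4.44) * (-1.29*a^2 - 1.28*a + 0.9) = -0.258*a^5 - 0.8752*a^4 - 9.0*a^3 - 2.3396*a^2 + 11.6592*a - 3.996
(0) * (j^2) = 0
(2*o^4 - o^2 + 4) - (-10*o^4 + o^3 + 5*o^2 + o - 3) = 12*o^4 - o^3 - 6*o^2 - o + 7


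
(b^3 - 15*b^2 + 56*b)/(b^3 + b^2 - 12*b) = (b^2 - 15*b + 56)/(b^2 + b - 12)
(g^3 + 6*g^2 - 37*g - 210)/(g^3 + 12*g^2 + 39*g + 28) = (g^2 - g - 30)/(g^2 + 5*g + 4)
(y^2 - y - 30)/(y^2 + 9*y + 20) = (y - 6)/(y + 4)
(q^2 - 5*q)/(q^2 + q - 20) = q*(q - 5)/(q^2 + q - 20)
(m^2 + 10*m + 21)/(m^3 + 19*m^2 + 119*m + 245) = (m + 3)/(m^2 + 12*m + 35)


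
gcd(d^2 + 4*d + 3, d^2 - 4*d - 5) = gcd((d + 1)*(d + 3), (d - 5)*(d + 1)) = d + 1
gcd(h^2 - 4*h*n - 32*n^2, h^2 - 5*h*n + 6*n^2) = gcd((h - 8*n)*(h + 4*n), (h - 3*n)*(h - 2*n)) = 1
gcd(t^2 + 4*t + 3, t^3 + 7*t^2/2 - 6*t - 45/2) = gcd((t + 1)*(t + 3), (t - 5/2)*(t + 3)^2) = t + 3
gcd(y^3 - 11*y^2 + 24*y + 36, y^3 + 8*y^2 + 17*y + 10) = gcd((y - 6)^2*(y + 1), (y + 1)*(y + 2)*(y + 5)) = y + 1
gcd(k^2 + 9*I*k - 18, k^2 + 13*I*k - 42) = k + 6*I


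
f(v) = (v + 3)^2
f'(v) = 2*v + 6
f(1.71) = 22.18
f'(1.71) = 9.42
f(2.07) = 25.70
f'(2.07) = 10.14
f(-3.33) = 0.11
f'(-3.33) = -0.66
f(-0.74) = 5.11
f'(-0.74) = 4.52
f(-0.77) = 4.97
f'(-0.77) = 4.46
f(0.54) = 12.53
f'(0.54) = 7.08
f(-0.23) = 7.67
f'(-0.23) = 5.54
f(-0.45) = 6.50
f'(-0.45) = 5.10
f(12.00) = 225.00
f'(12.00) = 30.00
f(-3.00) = 0.00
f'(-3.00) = 0.00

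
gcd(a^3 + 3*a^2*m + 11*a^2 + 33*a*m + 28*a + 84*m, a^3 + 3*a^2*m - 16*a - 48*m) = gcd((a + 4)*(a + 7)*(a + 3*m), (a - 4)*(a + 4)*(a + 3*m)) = a^2 + 3*a*m + 4*a + 12*m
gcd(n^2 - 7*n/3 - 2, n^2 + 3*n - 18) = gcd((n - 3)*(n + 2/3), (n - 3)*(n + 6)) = n - 3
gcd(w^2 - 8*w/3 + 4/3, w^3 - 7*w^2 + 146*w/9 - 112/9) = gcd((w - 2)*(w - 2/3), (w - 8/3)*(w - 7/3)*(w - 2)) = w - 2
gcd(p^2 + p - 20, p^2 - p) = 1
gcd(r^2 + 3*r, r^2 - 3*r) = r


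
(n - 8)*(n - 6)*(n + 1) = n^3 - 13*n^2 + 34*n + 48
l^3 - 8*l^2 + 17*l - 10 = (l - 5)*(l - 2)*(l - 1)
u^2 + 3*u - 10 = (u - 2)*(u + 5)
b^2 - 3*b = b*(b - 3)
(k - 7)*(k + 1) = k^2 - 6*k - 7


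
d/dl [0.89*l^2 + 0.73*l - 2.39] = 1.78*l + 0.73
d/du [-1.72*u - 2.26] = -1.72000000000000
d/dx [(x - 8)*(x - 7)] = 2*x - 15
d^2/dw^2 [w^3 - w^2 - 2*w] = 6*w - 2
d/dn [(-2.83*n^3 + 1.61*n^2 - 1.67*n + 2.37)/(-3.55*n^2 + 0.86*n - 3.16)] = (10.0465*n^4 - 4.8676*n^3 + 22.2845*n^2 + 6.6518*n + 3.239)/(12.6025*n^4 - 6.106*n^3 + 23.1756*n^2 - 5.4352*n + 9.9856)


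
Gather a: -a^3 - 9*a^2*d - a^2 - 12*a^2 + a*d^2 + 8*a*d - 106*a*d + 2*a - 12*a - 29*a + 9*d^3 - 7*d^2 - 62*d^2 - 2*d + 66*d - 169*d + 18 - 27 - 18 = -a^3 + a^2*(-9*d - 13) + a*(d^2 - 98*d - 39) + 9*d^3 - 69*d^2 - 105*d - 27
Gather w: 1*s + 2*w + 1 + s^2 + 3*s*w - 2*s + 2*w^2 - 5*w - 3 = s^2 - s + 2*w^2 + w*(3*s - 3) - 2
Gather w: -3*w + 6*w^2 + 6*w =6*w^2 + 3*w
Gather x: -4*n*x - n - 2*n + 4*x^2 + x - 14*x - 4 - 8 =-3*n + 4*x^2 + x*(-4*n - 13) - 12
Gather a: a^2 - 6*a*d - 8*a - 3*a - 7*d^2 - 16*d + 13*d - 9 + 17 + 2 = a^2 + a*(-6*d - 11) - 7*d^2 - 3*d + 10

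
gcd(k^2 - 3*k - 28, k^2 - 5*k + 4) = 1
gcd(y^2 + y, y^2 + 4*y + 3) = y + 1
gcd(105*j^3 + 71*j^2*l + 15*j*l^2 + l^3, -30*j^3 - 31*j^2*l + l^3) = 5*j + l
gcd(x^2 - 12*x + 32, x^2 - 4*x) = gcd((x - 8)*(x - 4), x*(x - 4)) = x - 4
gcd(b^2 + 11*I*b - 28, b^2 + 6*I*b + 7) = b + 7*I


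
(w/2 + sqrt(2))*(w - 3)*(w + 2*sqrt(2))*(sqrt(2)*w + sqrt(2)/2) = sqrt(2)*w^4/2 - 5*sqrt(2)*w^3/4 + 4*w^3 - 10*w^2 + 13*sqrt(2)*w^2/4 - 10*sqrt(2)*w - 6*w - 6*sqrt(2)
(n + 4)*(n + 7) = n^2 + 11*n + 28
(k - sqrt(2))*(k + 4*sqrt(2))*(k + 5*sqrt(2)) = k^3 + 8*sqrt(2)*k^2 + 22*k - 40*sqrt(2)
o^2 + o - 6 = (o - 2)*(o + 3)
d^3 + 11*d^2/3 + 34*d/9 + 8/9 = (d + 1/3)*(d + 4/3)*(d + 2)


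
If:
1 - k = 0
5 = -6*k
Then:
No Solution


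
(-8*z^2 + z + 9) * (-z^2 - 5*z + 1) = 8*z^4 + 39*z^3 - 22*z^2 - 44*z + 9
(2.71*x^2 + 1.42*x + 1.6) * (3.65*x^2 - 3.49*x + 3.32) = 9.8915*x^4 - 4.2749*x^3 + 9.8814*x^2 - 0.869600000000001*x + 5.312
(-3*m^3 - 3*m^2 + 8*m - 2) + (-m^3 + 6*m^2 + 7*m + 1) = -4*m^3 + 3*m^2 + 15*m - 1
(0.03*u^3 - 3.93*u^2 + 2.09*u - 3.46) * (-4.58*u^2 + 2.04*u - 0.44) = -0.1374*u^5 + 18.0606*u^4 - 17.6026*u^3 + 21.8396*u^2 - 7.978*u + 1.5224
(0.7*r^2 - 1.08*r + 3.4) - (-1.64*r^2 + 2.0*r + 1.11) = 2.34*r^2 - 3.08*r + 2.29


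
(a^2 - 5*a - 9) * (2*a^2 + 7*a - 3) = 2*a^4 - 3*a^3 - 56*a^2 - 48*a + 27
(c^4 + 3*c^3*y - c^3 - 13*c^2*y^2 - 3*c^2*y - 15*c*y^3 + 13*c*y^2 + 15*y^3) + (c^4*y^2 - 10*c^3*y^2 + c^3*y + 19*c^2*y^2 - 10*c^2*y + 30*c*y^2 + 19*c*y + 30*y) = c^4*y^2 + c^4 - 10*c^3*y^2 + 4*c^3*y - c^3 + 6*c^2*y^2 - 13*c^2*y - 15*c*y^3 + 43*c*y^2 + 19*c*y + 15*y^3 + 30*y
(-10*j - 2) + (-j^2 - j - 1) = -j^2 - 11*j - 3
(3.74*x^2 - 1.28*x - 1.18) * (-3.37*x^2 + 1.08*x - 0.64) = -12.6038*x^4 + 8.3528*x^3 + 0.2006*x^2 - 0.4552*x + 0.7552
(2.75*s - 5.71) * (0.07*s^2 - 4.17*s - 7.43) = 0.1925*s^3 - 11.8672*s^2 + 3.3782*s + 42.4253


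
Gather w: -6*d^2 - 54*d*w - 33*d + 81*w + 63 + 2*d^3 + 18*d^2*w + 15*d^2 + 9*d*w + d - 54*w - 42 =2*d^3 + 9*d^2 - 32*d + w*(18*d^2 - 45*d + 27) + 21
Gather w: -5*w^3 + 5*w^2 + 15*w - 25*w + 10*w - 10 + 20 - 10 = -5*w^3 + 5*w^2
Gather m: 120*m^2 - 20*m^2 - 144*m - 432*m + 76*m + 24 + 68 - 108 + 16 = 100*m^2 - 500*m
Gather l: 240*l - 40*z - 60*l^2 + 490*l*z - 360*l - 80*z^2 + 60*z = -60*l^2 + l*(490*z - 120) - 80*z^2 + 20*z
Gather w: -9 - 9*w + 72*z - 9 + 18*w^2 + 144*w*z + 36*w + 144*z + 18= 18*w^2 + w*(144*z + 27) + 216*z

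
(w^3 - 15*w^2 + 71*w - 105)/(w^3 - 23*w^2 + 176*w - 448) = (w^2 - 8*w + 15)/(w^2 - 16*w + 64)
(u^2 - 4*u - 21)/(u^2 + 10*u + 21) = (u - 7)/(u + 7)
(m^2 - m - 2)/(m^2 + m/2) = 2*(m^2 - m - 2)/(m*(2*m + 1))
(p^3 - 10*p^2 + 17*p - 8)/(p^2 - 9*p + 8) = p - 1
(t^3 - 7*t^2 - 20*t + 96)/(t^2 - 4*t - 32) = t - 3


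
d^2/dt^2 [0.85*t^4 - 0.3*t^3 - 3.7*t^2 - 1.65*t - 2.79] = 10.2*t^2 - 1.8*t - 7.4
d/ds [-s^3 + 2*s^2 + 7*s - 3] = -3*s^2 + 4*s + 7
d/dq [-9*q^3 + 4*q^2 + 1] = q*(8 - 27*q)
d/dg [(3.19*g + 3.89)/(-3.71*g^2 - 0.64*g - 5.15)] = (11.8349*g^2 + 28.8638*g - 13.9389)/(13.7641*g^4 + 4.7488*g^3 + 38.6226*g^2 + 6.592*g + 26.5225)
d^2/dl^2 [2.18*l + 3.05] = 0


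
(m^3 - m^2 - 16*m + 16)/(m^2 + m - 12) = (m^2 - 5*m + 4)/(m - 3)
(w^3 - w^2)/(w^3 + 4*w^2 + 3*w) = w*(w - 1)/(w^2 + 4*w + 3)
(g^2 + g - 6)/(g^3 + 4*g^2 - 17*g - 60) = (g - 2)/(g^2 + g - 20)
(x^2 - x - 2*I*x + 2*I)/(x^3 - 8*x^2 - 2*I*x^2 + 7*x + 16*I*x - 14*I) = 1/(x - 7)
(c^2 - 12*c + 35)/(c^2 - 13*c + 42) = (c - 5)/(c - 6)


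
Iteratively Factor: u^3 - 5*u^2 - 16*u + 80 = (u + 4)*(u^2 - 9*u + 20) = (u - 5)*(u + 4)*(u - 4)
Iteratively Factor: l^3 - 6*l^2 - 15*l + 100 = (l + 4)*(l^2 - 10*l + 25) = (l - 5)*(l + 4)*(l - 5)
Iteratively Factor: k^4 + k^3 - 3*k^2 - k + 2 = (k - 1)*(k^3 + 2*k^2 - k - 2) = (k - 1)^2*(k^2 + 3*k + 2) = (k - 1)^2*(k + 1)*(k + 2)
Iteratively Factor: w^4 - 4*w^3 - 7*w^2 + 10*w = (w - 5)*(w^3 + w^2 - 2*w) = w*(w - 5)*(w^2 + w - 2) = w*(w - 5)*(w - 1)*(w + 2)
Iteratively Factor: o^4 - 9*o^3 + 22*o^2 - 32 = (o - 4)*(o^3 - 5*o^2 + 2*o + 8) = (o - 4)*(o - 2)*(o^2 - 3*o - 4) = (o - 4)*(o - 2)*(o + 1)*(o - 4)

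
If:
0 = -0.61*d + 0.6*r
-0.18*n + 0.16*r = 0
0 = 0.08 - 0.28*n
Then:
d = 0.32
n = 0.29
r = 0.32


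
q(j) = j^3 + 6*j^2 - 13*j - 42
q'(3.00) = 50.00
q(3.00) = 0.00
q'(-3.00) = -22.00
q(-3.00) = 24.00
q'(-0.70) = -19.93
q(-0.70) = -30.30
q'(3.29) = 58.95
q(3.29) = 15.79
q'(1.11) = 4.02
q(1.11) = -47.67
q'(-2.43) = -24.45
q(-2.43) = 10.67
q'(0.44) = -7.14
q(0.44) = -46.47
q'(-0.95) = -21.69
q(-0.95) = -25.09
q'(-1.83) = -24.91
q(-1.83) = -4.25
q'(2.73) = 42.12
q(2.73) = -12.43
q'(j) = 3*j^2 + 12*j - 13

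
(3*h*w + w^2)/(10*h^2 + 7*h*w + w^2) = w*(3*h + w)/(10*h^2 + 7*h*w + w^2)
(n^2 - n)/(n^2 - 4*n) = (n - 1)/(n - 4)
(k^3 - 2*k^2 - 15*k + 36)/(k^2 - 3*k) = k + 1 - 12/k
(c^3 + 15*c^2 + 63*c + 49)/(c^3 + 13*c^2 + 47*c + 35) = (c + 7)/(c + 5)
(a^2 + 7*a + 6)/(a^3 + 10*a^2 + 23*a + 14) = (a + 6)/(a^2 + 9*a + 14)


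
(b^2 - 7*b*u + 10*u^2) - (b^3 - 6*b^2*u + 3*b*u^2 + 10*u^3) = -b^3 + 6*b^2*u + b^2 - 3*b*u^2 - 7*b*u - 10*u^3 + 10*u^2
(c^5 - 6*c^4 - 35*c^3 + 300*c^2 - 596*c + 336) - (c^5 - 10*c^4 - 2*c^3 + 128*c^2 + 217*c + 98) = 4*c^4 - 33*c^3 + 172*c^2 - 813*c + 238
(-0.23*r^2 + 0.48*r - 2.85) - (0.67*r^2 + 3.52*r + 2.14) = -0.9*r^2 - 3.04*r - 4.99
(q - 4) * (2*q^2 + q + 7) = 2*q^3 - 7*q^2 + 3*q - 28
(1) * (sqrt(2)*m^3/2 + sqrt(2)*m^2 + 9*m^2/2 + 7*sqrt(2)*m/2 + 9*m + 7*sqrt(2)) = sqrt(2)*m^3/2 + sqrt(2)*m^2 + 9*m^2/2 + 7*sqrt(2)*m/2 + 9*m + 7*sqrt(2)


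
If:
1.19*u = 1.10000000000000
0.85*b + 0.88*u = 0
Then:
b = -0.96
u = 0.92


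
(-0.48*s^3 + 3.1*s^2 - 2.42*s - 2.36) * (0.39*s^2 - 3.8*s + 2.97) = -0.1872*s^5 + 3.033*s^4 - 14.1494*s^3 + 17.4826*s^2 + 1.7806*s - 7.0092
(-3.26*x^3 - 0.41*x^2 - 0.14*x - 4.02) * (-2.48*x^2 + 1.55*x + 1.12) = 8.0848*x^5 - 4.0362*x^4 - 3.9395*x^3 + 9.2934*x^2 - 6.3878*x - 4.5024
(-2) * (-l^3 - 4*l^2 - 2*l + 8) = 2*l^3 + 8*l^2 + 4*l - 16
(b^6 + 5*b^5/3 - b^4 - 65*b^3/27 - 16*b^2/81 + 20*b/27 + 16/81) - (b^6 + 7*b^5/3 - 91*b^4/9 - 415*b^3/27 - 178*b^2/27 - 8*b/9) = -2*b^5/3 + 82*b^4/9 + 350*b^3/27 + 518*b^2/81 + 44*b/27 + 16/81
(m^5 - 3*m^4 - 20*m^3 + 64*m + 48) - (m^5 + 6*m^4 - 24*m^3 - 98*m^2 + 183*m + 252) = -9*m^4 + 4*m^3 + 98*m^2 - 119*m - 204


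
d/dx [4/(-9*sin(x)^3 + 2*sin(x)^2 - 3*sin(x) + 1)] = 4*(27*sin(x)^2 - 4*sin(x) + 3)*cos(x)/(9*sin(x)^3 - 2*sin(x)^2 + 3*sin(x) - 1)^2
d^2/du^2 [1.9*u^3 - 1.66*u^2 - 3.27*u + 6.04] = 11.4*u - 3.32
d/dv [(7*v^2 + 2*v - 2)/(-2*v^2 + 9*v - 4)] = (67*v^2 - 64*v + 10)/(4*v^4 - 36*v^3 + 97*v^2 - 72*v + 16)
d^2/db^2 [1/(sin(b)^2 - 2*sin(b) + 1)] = -(4*sin(b) + 6)/(sin(b) - 1)^3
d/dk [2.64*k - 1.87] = 2.64000000000000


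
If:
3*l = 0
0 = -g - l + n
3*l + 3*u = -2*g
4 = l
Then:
No Solution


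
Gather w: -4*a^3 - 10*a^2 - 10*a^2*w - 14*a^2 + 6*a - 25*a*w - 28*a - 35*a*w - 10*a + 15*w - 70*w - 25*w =-4*a^3 - 24*a^2 - 32*a + w*(-10*a^2 - 60*a - 80)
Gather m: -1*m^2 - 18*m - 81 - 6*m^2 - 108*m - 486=-7*m^2 - 126*m - 567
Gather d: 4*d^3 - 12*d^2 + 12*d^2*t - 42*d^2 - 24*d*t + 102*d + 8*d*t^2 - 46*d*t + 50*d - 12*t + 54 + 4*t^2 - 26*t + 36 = 4*d^3 + d^2*(12*t - 54) + d*(8*t^2 - 70*t + 152) + 4*t^2 - 38*t + 90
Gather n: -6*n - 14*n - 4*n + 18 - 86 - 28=-24*n - 96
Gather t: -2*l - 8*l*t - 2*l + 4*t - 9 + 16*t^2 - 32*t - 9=-4*l + 16*t^2 + t*(-8*l - 28) - 18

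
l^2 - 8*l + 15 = (l - 5)*(l - 3)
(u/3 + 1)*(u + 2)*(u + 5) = u^3/3 + 10*u^2/3 + 31*u/3 + 10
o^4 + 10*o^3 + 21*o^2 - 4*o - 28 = (o - 1)*(o + 2)^2*(o + 7)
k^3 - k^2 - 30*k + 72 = (k - 4)*(k - 3)*(k + 6)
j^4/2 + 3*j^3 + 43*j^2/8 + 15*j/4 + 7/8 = (j/2 + 1/2)*(j + 1/2)*(j + 1)*(j + 7/2)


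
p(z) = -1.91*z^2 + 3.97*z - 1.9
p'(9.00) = -30.41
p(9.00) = -120.88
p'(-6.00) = 26.89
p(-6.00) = -94.48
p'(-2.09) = 11.95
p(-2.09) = -18.54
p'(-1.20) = 8.55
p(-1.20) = -9.41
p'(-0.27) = 5.00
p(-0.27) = -3.11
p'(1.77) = -2.79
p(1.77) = -0.86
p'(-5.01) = 23.11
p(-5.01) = -69.73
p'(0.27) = 2.94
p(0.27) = -0.97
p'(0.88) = 0.61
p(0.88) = 0.11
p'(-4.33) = 20.51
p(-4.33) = -54.90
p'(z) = 3.97 - 3.82*z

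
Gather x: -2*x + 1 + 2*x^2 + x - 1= 2*x^2 - x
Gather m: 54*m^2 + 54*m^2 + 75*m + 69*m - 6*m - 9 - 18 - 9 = 108*m^2 + 138*m - 36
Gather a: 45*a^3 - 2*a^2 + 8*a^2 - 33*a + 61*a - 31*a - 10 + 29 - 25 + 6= 45*a^3 + 6*a^2 - 3*a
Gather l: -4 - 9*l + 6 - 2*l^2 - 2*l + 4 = -2*l^2 - 11*l + 6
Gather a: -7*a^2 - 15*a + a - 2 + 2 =-7*a^2 - 14*a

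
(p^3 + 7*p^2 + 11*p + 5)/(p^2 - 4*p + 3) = (p^3 + 7*p^2 + 11*p + 5)/(p^2 - 4*p + 3)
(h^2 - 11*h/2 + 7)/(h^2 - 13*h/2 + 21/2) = (h - 2)/(h - 3)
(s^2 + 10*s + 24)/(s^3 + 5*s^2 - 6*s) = (s + 4)/(s*(s - 1))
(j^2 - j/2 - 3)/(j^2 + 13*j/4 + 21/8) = 4*(j - 2)/(4*j + 7)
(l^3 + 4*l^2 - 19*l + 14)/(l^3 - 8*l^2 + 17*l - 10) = (l + 7)/(l - 5)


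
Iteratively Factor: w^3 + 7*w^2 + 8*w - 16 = (w + 4)*(w^2 + 3*w - 4) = (w + 4)^2*(w - 1)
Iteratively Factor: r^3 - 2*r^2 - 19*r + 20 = (r + 4)*(r^2 - 6*r + 5) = (r - 1)*(r + 4)*(r - 5)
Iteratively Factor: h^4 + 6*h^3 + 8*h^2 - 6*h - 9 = (h + 1)*(h^3 + 5*h^2 + 3*h - 9) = (h + 1)*(h + 3)*(h^2 + 2*h - 3) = (h + 1)*(h + 3)^2*(h - 1)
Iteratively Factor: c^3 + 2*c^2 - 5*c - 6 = (c + 3)*(c^2 - c - 2) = (c - 2)*(c + 3)*(c + 1)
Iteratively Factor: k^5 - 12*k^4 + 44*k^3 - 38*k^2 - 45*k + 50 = (k - 2)*(k^4 - 10*k^3 + 24*k^2 + 10*k - 25) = (k - 5)*(k - 2)*(k^3 - 5*k^2 - k + 5) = (k - 5)*(k - 2)*(k - 1)*(k^2 - 4*k - 5) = (k - 5)*(k - 2)*(k - 1)*(k + 1)*(k - 5)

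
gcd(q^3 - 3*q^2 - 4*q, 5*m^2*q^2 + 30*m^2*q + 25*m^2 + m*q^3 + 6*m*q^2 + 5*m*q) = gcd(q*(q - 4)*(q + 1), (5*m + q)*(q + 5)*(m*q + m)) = q + 1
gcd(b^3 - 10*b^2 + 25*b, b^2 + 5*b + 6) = 1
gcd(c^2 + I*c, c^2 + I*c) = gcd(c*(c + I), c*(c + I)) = c^2 + I*c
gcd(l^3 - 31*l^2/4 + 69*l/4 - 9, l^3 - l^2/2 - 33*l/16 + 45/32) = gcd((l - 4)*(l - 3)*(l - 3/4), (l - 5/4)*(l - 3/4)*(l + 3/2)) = l - 3/4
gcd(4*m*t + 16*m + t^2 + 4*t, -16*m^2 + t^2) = 4*m + t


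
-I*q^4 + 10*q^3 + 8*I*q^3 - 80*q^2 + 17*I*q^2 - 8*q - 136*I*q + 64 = (q - 8)*(q + I)*(q + 8*I)*(-I*q + 1)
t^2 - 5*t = t*(t - 5)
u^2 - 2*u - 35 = (u - 7)*(u + 5)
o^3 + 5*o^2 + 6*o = o*(o + 2)*(o + 3)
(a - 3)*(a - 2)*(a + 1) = a^3 - 4*a^2 + a + 6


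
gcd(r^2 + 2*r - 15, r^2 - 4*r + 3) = r - 3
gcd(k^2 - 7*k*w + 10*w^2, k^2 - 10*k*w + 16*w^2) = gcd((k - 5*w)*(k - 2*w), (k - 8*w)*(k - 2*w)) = -k + 2*w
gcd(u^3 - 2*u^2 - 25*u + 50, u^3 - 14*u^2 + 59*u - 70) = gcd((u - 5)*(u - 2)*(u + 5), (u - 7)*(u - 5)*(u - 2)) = u^2 - 7*u + 10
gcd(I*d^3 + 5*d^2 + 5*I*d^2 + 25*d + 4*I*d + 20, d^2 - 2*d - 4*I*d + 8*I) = 1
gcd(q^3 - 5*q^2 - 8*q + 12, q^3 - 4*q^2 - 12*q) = q^2 - 4*q - 12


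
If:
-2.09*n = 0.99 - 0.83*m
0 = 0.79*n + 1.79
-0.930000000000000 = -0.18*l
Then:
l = 5.17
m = -4.51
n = -2.27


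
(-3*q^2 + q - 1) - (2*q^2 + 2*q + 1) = -5*q^2 - q - 2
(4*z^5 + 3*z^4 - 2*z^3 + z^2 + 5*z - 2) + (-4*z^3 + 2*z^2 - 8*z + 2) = 4*z^5 + 3*z^4 - 6*z^3 + 3*z^2 - 3*z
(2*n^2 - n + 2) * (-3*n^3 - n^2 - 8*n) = -6*n^5 + n^4 - 21*n^3 + 6*n^2 - 16*n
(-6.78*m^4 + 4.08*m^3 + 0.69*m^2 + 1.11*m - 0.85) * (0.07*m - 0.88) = -0.4746*m^5 + 6.252*m^4 - 3.5421*m^3 - 0.5295*m^2 - 1.0363*m + 0.748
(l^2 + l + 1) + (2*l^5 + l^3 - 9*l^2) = 2*l^5 + l^3 - 8*l^2 + l + 1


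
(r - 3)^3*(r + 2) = r^4 - 7*r^3 + 9*r^2 + 27*r - 54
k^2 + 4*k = k*(k + 4)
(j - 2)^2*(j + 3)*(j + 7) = j^4 + 6*j^3 - 15*j^2 - 44*j + 84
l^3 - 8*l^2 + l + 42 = (l - 7)*(l - 3)*(l + 2)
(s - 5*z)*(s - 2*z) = s^2 - 7*s*z + 10*z^2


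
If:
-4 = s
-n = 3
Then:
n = -3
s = -4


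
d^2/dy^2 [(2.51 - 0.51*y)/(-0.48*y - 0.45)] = -1.376928/(0.48*y + 0.45)^3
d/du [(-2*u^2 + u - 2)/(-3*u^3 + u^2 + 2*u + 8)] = (-6*u^4 + 6*u^3 - 23*u^2 - 28*u + 12)/(9*u^6 - 6*u^5 - 11*u^4 - 44*u^3 + 20*u^2 + 32*u + 64)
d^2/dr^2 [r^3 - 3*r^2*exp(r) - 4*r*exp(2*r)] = -3*r^2*exp(r) - 16*r*exp(2*r) - 12*r*exp(r) + 6*r - 16*exp(2*r) - 6*exp(r)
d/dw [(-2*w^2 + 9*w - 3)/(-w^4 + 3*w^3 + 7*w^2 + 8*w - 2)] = (-4*w^5 + 33*w^4 - 66*w^3 - 52*w^2 + 50*w + 6)/(w^8 - 6*w^7 - 5*w^6 + 26*w^5 + 101*w^4 + 100*w^3 + 36*w^2 - 32*w + 4)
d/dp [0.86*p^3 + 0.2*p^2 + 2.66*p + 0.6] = 2.58*p^2 + 0.4*p + 2.66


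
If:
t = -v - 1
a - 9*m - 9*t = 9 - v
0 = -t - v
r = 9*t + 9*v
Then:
No Solution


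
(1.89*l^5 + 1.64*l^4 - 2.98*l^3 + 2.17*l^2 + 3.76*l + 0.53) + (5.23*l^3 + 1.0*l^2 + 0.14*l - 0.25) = 1.89*l^5 + 1.64*l^4 + 2.25*l^3 + 3.17*l^2 + 3.9*l + 0.28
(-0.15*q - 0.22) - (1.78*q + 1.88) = -1.93*q - 2.1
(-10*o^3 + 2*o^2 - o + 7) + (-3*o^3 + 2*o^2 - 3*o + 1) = -13*o^3 + 4*o^2 - 4*o + 8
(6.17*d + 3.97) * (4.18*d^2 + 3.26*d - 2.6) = 25.7906*d^3 + 36.7088*d^2 - 3.0998*d - 10.322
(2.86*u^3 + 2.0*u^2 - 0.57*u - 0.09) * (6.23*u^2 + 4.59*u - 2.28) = 17.8178*u^5 + 25.5874*u^4 - 0.8919*u^3 - 7.737*u^2 + 0.8865*u + 0.2052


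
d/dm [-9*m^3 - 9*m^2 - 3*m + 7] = -27*m^2 - 18*m - 3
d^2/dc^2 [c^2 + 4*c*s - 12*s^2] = 2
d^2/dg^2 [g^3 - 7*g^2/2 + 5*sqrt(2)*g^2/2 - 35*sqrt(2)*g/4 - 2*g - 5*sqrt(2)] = 6*g - 7 + 5*sqrt(2)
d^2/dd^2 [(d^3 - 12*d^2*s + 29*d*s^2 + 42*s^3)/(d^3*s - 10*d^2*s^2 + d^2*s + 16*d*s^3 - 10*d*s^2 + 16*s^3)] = 2*(3*(d - 4*s)*(d^3 - 10*d^2*s + d^2 + 16*d*s^2 - 10*d*s + 16*s^2)^2 - ((3*d - 10*s + 1)*(d^3 - 12*d^2*s + 29*d*s^2 + 42*s^3) + (3*d^2 - 24*d*s + 29*s^2)*(3*d^2 - 20*d*s + 2*d + 16*s^2 - 10*s))*(d^3 - 10*d^2*s + d^2 + 16*d*s^2 - 10*d*s + 16*s^2) + (d^3 - 12*d^2*s + 29*d*s^2 + 42*s^3)*(3*d^2 - 20*d*s + 2*d + 16*s^2 - 10*s)^2)/(s*(d^3 - 10*d^2*s + d^2 + 16*d*s^2 - 10*d*s + 16*s^2)^3)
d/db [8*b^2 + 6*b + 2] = 16*b + 6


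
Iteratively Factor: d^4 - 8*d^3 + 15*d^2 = (d - 3)*(d^3 - 5*d^2) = (d - 5)*(d - 3)*(d^2) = d*(d - 5)*(d - 3)*(d)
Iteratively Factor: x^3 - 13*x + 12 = (x - 1)*(x^2 + x - 12) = (x - 3)*(x - 1)*(x + 4)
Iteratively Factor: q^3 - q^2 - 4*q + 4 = (q - 2)*(q^2 + q - 2) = (q - 2)*(q - 1)*(q + 2)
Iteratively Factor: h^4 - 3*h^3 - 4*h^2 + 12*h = (h - 3)*(h^3 - 4*h) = h*(h - 3)*(h^2 - 4) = h*(h - 3)*(h - 2)*(h + 2)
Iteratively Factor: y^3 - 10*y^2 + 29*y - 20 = (y - 5)*(y^2 - 5*y + 4) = (y - 5)*(y - 4)*(y - 1)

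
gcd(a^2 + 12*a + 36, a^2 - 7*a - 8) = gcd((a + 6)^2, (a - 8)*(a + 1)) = 1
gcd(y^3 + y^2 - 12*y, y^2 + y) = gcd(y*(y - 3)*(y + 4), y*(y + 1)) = y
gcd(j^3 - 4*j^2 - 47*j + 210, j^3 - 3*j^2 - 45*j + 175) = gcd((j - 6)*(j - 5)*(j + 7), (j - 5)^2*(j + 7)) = j^2 + 2*j - 35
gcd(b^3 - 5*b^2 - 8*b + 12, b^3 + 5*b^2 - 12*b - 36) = b + 2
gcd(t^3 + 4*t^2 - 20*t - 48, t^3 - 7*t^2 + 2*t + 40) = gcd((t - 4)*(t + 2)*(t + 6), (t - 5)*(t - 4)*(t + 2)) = t^2 - 2*t - 8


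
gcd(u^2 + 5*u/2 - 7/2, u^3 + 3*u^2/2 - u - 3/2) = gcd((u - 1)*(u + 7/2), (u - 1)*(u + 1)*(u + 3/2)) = u - 1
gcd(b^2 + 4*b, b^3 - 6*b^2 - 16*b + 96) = b + 4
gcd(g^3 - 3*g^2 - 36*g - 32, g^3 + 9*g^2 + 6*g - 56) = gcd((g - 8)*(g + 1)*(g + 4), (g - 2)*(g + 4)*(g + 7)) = g + 4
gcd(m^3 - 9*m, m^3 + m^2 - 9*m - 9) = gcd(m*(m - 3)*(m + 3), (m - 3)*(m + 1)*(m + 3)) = m^2 - 9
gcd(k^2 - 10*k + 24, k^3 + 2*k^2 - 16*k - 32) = k - 4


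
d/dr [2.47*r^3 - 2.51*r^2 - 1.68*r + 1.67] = 7.41*r^2 - 5.02*r - 1.68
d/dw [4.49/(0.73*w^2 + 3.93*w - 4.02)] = (-6.5554*w - 17.6457)/(0.73*w^2 + 3.93*w - 4.02)^2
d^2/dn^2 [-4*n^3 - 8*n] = -24*n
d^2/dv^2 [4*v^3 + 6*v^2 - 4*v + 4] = 24*v + 12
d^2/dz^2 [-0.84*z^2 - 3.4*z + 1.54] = -1.68000000000000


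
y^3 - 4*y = y*(y - 2)*(y + 2)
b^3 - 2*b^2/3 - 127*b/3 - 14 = (b - 7)*(b + 1/3)*(b + 6)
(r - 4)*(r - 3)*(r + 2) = r^3 - 5*r^2 - 2*r + 24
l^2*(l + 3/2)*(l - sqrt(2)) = l^4 - sqrt(2)*l^3 + 3*l^3/2 - 3*sqrt(2)*l^2/2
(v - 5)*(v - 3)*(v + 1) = v^3 - 7*v^2 + 7*v + 15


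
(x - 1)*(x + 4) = x^2 + 3*x - 4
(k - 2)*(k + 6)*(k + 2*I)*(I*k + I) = I*k^4 - 2*k^3 + 5*I*k^3 - 10*k^2 - 8*I*k^2 + 16*k - 12*I*k + 24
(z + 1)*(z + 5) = z^2 + 6*z + 5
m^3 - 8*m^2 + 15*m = m*(m - 5)*(m - 3)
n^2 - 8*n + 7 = (n - 7)*(n - 1)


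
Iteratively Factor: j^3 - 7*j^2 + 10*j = (j)*(j^2 - 7*j + 10) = j*(j - 2)*(j - 5)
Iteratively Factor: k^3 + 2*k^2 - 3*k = (k - 1)*(k^2 + 3*k) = (k - 1)*(k + 3)*(k)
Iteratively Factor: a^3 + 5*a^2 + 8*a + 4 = (a + 2)*(a^2 + 3*a + 2) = (a + 2)^2*(a + 1)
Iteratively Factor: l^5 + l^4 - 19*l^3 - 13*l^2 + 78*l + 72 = (l + 1)*(l^4 - 19*l^2 + 6*l + 72) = (l + 1)*(l + 2)*(l^3 - 2*l^2 - 15*l + 36) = (l - 3)*(l + 1)*(l + 2)*(l^2 + l - 12) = (l - 3)*(l + 1)*(l + 2)*(l + 4)*(l - 3)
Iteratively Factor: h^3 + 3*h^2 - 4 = (h - 1)*(h^2 + 4*h + 4) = (h - 1)*(h + 2)*(h + 2)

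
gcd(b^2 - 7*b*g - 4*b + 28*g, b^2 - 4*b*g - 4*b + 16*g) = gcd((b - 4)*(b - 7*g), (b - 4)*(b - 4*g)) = b - 4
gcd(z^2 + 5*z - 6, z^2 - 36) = z + 6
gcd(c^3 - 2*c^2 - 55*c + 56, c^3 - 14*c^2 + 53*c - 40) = c^2 - 9*c + 8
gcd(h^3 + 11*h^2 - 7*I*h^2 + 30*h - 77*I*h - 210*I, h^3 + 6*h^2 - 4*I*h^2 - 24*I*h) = h + 6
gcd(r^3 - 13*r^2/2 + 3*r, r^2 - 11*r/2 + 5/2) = r - 1/2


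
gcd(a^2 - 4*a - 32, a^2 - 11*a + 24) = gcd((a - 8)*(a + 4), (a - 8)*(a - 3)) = a - 8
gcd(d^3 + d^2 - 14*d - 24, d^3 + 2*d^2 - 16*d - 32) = d^2 - 2*d - 8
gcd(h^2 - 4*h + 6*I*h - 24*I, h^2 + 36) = h + 6*I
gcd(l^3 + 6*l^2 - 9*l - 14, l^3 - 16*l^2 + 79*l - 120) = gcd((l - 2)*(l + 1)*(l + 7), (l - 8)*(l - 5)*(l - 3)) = 1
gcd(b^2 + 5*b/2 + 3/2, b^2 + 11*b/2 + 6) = b + 3/2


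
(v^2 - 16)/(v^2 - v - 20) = (v - 4)/(v - 5)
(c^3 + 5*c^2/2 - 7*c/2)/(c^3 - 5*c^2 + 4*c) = (c + 7/2)/(c - 4)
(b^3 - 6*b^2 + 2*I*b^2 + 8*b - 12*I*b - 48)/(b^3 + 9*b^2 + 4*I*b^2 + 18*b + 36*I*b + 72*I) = (b^2 - 2*b*(3 + I) + 12*I)/(b^2 + 9*b + 18)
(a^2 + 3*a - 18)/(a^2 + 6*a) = (a - 3)/a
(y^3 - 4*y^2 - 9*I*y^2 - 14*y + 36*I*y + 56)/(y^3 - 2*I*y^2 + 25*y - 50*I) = (y^2 - y*(4 + 7*I) + 28*I)/(y^2 + 25)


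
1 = 1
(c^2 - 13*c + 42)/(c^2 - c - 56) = (-c^2 + 13*c - 42)/(-c^2 + c + 56)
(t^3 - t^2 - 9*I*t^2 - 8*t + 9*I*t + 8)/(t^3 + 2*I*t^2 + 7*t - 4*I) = (t^2 - t*(1 + 8*I) + 8*I)/(t^2 + 3*I*t + 4)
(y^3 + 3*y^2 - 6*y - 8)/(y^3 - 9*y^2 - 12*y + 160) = (y^2 - y - 2)/(y^2 - 13*y + 40)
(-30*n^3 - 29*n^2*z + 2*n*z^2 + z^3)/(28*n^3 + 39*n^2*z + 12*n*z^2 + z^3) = (-30*n^2 + n*z + z^2)/(28*n^2 + 11*n*z + z^2)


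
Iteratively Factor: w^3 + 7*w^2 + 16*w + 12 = (w + 2)*(w^2 + 5*w + 6) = (w + 2)^2*(w + 3)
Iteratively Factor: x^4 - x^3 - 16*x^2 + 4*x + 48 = (x - 4)*(x^3 + 3*x^2 - 4*x - 12) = (x - 4)*(x + 2)*(x^2 + x - 6) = (x - 4)*(x + 2)*(x + 3)*(x - 2)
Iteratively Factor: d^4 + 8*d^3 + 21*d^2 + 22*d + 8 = (d + 4)*(d^3 + 4*d^2 + 5*d + 2) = (d + 1)*(d + 4)*(d^2 + 3*d + 2) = (d + 1)*(d + 2)*(d + 4)*(d + 1)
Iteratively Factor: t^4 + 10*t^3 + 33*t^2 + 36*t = (t)*(t^3 + 10*t^2 + 33*t + 36) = t*(t + 4)*(t^2 + 6*t + 9) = t*(t + 3)*(t + 4)*(t + 3)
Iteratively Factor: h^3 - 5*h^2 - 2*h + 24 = (h - 3)*(h^2 - 2*h - 8) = (h - 3)*(h + 2)*(h - 4)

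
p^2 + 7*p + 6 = (p + 1)*(p + 6)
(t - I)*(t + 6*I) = t^2 + 5*I*t + 6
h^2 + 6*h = h*(h + 6)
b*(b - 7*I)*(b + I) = b^3 - 6*I*b^2 + 7*b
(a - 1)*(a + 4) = a^2 + 3*a - 4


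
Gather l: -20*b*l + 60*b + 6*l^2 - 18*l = 60*b + 6*l^2 + l*(-20*b - 18)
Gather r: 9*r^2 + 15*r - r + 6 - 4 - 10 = 9*r^2 + 14*r - 8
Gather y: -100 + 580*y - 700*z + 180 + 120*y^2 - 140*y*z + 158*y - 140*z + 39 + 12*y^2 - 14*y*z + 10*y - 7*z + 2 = 132*y^2 + y*(748 - 154*z) - 847*z + 121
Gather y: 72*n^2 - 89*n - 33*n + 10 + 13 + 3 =72*n^2 - 122*n + 26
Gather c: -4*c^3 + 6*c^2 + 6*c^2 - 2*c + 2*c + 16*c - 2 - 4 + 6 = -4*c^3 + 12*c^2 + 16*c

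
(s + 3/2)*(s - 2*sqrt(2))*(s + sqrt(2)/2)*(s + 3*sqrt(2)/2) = s^4 + 3*s^3/2 - 13*s^2/2 - 39*s/4 - 3*sqrt(2)*s - 9*sqrt(2)/2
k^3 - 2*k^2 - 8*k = k*(k - 4)*(k + 2)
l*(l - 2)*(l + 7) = l^3 + 5*l^2 - 14*l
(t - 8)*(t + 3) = t^2 - 5*t - 24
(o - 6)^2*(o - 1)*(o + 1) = o^4 - 12*o^3 + 35*o^2 + 12*o - 36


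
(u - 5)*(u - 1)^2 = u^3 - 7*u^2 + 11*u - 5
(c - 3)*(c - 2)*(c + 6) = c^3 + c^2 - 24*c + 36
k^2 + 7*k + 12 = (k + 3)*(k + 4)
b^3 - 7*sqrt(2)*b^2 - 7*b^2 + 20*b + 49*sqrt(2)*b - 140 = (b - 7)*(b - 5*sqrt(2))*(b - 2*sqrt(2))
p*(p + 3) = p^2 + 3*p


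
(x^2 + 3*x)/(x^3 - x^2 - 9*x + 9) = x/(x^2 - 4*x + 3)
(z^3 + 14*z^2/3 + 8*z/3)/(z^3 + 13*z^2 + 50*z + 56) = z*(3*z + 2)/(3*(z^2 + 9*z + 14))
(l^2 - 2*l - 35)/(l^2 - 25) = (l - 7)/(l - 5)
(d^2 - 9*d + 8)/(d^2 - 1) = (d - 8)/(d + 1)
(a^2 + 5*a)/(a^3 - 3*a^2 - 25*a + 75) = a/(a^2 - 8*a + 15)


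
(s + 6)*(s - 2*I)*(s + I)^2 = s^4 + 6*s^3 + 3*s^2 + 18*s + 2*I*s + 12*I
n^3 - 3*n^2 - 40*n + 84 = (n - 7)*(n - 2)*(n + 6)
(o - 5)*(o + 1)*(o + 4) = o^3 - 21*o - 20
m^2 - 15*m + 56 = (m - 8)*(m - 7)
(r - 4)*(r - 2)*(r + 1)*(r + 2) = r^4 - 3*r^3 - 8*r^2 + 12*r + 16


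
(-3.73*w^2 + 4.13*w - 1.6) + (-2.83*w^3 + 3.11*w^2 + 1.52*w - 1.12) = -2.83*w^3 - 0.62*w^2 + 5.65*w - 2.72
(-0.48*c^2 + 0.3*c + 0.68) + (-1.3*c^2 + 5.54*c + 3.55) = -1.78*c^2 + 5.84*c + 4.23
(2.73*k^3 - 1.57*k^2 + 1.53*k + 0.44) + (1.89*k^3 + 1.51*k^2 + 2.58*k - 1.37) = 4.62*k^3 - 0.0600000000000001*k^2 + 4.11*k - 0.93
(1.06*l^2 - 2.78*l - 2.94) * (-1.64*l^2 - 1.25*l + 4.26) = -1.7384*l^4 + 3.2342*l^3 + 12.8122*l^2 - 8.1678*l - 12.5244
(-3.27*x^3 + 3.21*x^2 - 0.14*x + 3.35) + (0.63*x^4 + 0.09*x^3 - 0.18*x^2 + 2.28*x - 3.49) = 0.63*x^4 - 3.18*x^3 + 3.03*x^2 + 2.14*x - 0.14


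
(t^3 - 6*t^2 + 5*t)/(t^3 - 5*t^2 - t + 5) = t/(t + 1)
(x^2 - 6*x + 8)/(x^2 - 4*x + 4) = (x - 4)/(x - 2)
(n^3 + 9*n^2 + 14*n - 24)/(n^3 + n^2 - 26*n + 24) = (n + 4)/(n - 4)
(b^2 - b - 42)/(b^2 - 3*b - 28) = (b + 6)/(b + 4)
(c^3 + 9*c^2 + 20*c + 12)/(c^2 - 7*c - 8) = (c^2 + 8*c + 12)/(c - 8)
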